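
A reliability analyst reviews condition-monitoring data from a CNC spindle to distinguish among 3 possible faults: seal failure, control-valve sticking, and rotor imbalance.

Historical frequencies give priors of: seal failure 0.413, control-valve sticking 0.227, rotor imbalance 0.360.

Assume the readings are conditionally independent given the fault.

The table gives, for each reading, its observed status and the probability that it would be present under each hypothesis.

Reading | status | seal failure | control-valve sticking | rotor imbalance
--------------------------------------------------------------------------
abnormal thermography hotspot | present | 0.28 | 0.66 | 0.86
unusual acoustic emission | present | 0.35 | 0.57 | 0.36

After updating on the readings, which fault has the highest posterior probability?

By Bayes' rule with conditional independence, the unnormalized weight for each hypothesis is prior × ∏ likelihoods:
  seal failure: 0.413 × 0.28 × 0.35 = 0.040474
  control-valve sticking: 0.227 × 0.66 × 0.57 = 0.085397
  rotor imbalance: 0.360 × 0.86 × 0.36 = 0.11146
The unnormalized weights sum to 0.23733.
P(seal failure | evidence) ≈ 0.040474 / 0.23733 ≈ 0.171
P(control-valve sticking | evidence) ≈ 0.085397 / 0.23733 ≈ 0.360
P(rotor imbalance | evidence) ≈ 0.11146 / 0.23733 ≈ 0.470
The largest is 0.470, so rotor imbalance is most probable.

rotor imbalance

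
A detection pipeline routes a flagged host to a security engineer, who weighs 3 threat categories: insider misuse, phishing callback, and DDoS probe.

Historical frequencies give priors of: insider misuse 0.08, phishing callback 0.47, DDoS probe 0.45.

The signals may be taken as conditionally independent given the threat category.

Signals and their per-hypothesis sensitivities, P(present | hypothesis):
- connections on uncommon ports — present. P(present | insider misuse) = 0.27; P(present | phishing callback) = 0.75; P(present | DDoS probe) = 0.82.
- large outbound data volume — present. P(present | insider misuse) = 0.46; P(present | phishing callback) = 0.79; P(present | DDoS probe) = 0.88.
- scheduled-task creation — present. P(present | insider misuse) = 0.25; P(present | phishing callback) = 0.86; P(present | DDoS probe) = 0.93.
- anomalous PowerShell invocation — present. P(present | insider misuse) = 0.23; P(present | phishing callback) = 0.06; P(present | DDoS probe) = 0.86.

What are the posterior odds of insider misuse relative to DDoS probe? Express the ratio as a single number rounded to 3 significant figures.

Posterior odds equal prior odds times the likelihood ratio; only the two competing hypotheses matter.
  insider misuse: 0.08 × 0.27 × 0.46 × 0.25 × 0.23 = 0.00057132
  DDoS probe: 0.45 × 0.82 × 0.88 × 0.93 × 0.86 = 0.25971
Posterior odds = 0.00057132 / 0.25971 ≈ 0.00220.

0.00220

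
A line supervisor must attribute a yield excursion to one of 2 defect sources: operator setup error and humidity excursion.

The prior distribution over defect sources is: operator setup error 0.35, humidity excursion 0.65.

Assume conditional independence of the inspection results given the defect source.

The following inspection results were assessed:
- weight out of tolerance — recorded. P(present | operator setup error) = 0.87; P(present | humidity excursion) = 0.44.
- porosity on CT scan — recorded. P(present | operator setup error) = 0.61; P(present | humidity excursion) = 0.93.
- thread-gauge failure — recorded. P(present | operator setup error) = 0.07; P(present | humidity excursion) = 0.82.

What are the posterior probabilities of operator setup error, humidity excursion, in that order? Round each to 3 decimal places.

Multiply each prior by the joint likelihood of the inspection result pattern:
  operator setup error: 0.35 × 0.87 × 0.61 × 0.07 = 0.013002
  humidity excursion: 0.65 × 0.44 × 0.93 × 0.82 = 0.2181
Marginal likelihood of the evidence = 0.23111.
P(operator setup error | evidence) = 0.013002 / 0.23111 ≈ 0.056
P(humidity excursion | evidence) = 0.2181 / 0.23111 ≈ 0.944

0.056, 0.944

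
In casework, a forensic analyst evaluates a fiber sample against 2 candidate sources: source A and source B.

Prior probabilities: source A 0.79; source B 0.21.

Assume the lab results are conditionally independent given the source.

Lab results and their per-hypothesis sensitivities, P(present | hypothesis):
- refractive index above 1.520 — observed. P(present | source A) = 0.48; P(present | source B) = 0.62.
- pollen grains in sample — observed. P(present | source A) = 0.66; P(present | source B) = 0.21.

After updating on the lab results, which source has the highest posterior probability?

Multiply each prior by the joint likelihood of the lab result pattern:
  source A: 0.79 × 0.48 × 0.66 = 0.25027
  source B: 0.21 × 0.62 × 0.21 = 0.027342
The unnormalized weights sum to 0.27761.
P(source A | evidence) ≈ 0.25027 / 0.27761 ≈ 0.902
P(source B | evidence) ≈ 0.027342 / 0.27761 ≈ 0.098
The largest is 0.902, so source A is most probable.

source A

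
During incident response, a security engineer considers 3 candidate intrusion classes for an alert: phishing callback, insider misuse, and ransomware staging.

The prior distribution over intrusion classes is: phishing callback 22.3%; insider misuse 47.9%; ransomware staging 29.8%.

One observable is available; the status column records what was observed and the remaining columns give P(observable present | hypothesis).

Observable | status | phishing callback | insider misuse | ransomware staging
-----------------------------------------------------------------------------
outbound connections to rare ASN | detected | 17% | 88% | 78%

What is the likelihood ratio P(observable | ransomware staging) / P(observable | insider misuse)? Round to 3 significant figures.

0.886

The Bayes factor is the ratio of the two likelihoods.
  ransomware staging: 0.78
  insider misuse: 0.88
Bayes factor = 0.78 / 0.88 ≈ 0.886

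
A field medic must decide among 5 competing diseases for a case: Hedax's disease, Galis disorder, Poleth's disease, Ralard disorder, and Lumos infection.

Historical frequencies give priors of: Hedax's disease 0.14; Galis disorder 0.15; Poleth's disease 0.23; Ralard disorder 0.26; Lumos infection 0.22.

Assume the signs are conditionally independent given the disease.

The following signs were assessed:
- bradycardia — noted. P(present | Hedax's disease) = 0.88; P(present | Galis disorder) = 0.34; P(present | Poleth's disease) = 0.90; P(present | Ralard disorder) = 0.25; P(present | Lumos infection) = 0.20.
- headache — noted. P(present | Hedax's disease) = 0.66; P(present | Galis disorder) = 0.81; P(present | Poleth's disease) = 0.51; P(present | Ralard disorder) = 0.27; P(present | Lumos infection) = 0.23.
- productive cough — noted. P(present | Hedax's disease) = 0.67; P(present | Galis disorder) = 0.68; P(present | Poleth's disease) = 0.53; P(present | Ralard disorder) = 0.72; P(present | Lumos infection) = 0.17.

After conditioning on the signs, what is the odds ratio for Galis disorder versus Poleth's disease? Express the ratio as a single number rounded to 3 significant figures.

Unnormalized posterior weight (prior times the sign likelihoods) for each of the two hypotheses:
  Galis disorder: 0.15 × 0.34 × 0.81 × 0.68 = 0.028091
  Poleth's disease: 0.23 × 0.90 × 0.51 × 0.53 = 0.055952
Posterior odds = 0.028091 / 0.055952 ≈ 0.502.

0.502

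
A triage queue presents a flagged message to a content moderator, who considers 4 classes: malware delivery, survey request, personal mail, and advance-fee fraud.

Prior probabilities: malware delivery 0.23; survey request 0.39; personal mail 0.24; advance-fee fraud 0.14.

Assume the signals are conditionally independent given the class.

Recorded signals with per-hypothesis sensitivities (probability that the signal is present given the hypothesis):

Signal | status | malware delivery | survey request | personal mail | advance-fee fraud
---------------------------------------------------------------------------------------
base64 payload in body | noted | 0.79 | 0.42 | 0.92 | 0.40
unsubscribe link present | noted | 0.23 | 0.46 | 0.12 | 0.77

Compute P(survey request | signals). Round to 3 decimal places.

By Bayes' rule with conditional independence, the unnormalized weight for each hypothesis is prior × ∏ likelihoods:
  malware delivery: 0.23 × 0.79 × 0.23 = 0.041791
  survey request: 0.39 × 0.42 × 0.46 = 0.075348
  personal mail: 0.24 × 0.92 × 0.12 = 0.026496
  advance-fee fraud: 0.14 × 0.40 × 0.77 = 0.04312
Normalizing constant Z = 0.041791 + 0.075348 + 0.026496 + 0.04312 = 0.18676.
P(survey request | evidence) = 0.075348 / 0.18676 ≈ 0.403.

0.403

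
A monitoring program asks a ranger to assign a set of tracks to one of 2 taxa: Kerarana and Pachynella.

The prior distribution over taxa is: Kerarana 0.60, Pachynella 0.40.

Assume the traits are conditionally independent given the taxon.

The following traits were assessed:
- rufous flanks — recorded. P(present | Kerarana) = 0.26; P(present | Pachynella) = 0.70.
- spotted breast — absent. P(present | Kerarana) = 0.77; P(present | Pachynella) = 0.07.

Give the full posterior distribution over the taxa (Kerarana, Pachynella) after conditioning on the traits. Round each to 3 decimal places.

Multiply each prior by the joint likelihood of the trait pattern (using 1 − P(present | H) for each absent trait):
  Kerarana: 0.60 × 0.26 × (1 − 0.77) = 0.03588
  Pachynella: 0.40 × 0.70 × (1 − 0.07) = 0.2604
Marginal likelihood of the evidence = 0.29628.
P(Kerarana | evidence) = 0.03588 / 0.29628 ≈ 0.121
P(Pachynella | evidence) = 0.2604 / 0.29628 ≈ 0.879

0.121, 0.879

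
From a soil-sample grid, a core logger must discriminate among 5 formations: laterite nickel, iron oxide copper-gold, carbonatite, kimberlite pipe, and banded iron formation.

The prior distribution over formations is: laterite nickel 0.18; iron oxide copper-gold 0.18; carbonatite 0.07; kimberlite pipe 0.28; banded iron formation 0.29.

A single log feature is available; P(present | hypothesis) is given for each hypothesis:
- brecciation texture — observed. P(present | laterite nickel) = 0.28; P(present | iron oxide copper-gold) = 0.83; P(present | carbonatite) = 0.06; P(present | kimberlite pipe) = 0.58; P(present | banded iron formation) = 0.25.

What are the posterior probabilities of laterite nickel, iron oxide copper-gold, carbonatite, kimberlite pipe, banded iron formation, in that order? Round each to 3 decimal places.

0.115, 0.340, 0.010, 0.370, 0.165

By Bayes' rule, the unnormalized weight for each hypothesis is prior × likelihood:
  laterite nickel: 0.18 × 0.28 = 0.0504
  iron oxide copper-gold: 0.18 × 0.83 = 0.1494
  carbonatite: 0.07 × 0.06 = 0.0042
  kimberlite pipe: 0.28 × 0.58 = 0.1624
  banded iron formation: 0.29 × 0.25 = 0.0725
Normalizing constant Z = 0.0504 + 0.1494 + 0.0042 + 0.1624 + 0.0725 = 0.4389.
P(laterite nickel | evidence) = 0.0504 / 0.4389 ≈ 0.115
P(iron oxide copper-gold | evidence) = 0.1494 / 0.4389 ≈ 0.340
P(carbonatite | evidence) = 0.0042 / 0.4389 ≈ 0.010
P(kimberlite pipe | evidence) = 0.1624 / 0.4389 ≈ 0.370
P(banded iron formation | evidence) = 0.0725 / 0.4389 ≈ 0.165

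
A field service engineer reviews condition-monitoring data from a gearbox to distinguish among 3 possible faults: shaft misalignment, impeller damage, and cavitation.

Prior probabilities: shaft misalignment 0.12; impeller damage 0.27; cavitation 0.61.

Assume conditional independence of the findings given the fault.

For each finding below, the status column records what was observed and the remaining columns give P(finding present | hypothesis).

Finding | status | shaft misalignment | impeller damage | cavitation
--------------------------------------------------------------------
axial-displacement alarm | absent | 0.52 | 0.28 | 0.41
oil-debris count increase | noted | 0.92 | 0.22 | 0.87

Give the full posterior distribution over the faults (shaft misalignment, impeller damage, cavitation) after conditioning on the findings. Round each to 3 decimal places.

By Bayes' rule with conditional independence, the unnormalized weight for each hypothesis is prior × ∏ likelihoods (using 1 − P(present | H) for each absent finding):
  shaft misalignment: 0.12 × (1 − 0.52) × 0.92 = 0.052992
  impeller damage: 0.27 × (1 − 0.28) × 0.22 = 0.042768
  cavitation: 0.61 × (1 − 0.41) × 0.87 = 0.31311
Marginal likelihood of the evidence = 0.40887.
P(shaft misalignment | evidence) = 0.052992 / 0.40887 ≈ 0.130
P(impeller damage | evidence) = 0.042768 / 0.40887 ≈ 0.105
P(cavitation | evidence) = 0.31311 / 0.40887 ≈ 0.766

0.130, 0.105, 0.766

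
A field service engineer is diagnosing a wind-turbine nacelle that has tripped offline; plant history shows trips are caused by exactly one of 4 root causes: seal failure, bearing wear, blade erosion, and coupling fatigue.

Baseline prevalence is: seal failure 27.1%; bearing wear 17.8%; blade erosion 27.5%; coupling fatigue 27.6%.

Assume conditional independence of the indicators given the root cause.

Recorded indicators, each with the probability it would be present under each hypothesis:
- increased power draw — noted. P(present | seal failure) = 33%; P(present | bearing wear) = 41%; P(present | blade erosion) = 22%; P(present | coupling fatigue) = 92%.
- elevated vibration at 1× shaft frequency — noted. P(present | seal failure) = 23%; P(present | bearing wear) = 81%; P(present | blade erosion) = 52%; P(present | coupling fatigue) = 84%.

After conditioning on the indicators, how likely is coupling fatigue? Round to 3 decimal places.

Multiply each prior by the joint likelihood of the indicator pattern:
  seal failure: 0.271 × 0.33 × 0.23 = 0.020569
  bearing wear: 0.178 × 0.41 × 0.81 = 0.059114
  blade erosion: 0.275 × 0.22 × 0.52 = 0.03146
  coupling fatigue: 0.276 × 0.92 × 0.84 = 0.21329
Normalizing constant Z = 0.020569 + 0.059114 + 0.03146 + 0.21329 = 0.32444.
P(coupling fatigue | evidence) = 0.21329 / 0.32444 ≈ 0.657.

0.657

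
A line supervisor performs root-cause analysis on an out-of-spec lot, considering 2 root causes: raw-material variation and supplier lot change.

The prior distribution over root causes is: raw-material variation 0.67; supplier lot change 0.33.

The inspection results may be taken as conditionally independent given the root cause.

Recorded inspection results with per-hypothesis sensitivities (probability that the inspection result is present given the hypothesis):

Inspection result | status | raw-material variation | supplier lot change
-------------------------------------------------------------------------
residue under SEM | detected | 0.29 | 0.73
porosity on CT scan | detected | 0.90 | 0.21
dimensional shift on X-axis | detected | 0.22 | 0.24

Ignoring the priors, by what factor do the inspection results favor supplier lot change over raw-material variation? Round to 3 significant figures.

0.641

The Bayes factor is the ratio of the joint likelihoods of the inspection result pattern under the two hypotheses.
  supplier lot change: 0.73 × 0.21 × 0.24 = 0.036792
  raw-material variation: 0.29 × 0.90 × 0.22 = 0.05742
Bayes factor = 0.036792 / 0.05742 ≈ 0.641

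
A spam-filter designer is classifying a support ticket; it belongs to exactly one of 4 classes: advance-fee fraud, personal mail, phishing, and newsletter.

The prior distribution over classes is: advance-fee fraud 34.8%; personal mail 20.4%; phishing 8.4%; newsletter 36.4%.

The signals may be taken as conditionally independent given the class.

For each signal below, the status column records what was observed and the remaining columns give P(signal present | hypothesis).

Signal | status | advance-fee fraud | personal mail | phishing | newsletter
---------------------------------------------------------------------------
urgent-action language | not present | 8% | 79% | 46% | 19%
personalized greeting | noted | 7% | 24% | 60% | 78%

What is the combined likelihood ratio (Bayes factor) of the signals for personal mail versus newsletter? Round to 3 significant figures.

0.0798

Joint likelihood of the signal pattern under each hypothesis (using 1 − P(present | H) for each absent signal):
  personal mail: (1 − 0.79) × 0.24 = 0.0504
  newsletter: (1 − 0.19) × 0.78 = 0.6318
Bayes factor = 0.0504 / 0.6318 ≈ 0.0798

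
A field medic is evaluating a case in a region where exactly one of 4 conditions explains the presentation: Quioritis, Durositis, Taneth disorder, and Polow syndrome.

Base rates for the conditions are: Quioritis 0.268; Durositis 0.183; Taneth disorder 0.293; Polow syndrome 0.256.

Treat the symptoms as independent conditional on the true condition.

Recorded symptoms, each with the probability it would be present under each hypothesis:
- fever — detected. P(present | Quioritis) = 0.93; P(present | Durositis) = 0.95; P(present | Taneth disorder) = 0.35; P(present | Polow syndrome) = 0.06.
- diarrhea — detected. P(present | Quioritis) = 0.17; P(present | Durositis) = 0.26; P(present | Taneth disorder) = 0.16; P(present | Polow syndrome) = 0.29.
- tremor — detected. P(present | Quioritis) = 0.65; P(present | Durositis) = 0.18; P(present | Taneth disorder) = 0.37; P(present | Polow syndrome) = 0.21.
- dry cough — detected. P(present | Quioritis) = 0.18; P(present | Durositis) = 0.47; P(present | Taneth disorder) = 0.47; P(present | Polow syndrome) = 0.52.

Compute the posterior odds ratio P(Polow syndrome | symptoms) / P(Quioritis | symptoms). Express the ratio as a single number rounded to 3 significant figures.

0.0981

Posterior odds equal prior odds times the likelihood ratio; only the two competing hypotheses matter.
  Polow syndrome: 0.256 × 0.06 × 0.29 × 0.21 × 0.52 = 0.00048642
  Quioritis: 0.268 × 0.93 × 0.17 × 0.65 × 0.18 = 0.0049574
Odds(Polow syndrome : Quioritis) = 0.00048642 / 0.0049574 ≈ 0.0981.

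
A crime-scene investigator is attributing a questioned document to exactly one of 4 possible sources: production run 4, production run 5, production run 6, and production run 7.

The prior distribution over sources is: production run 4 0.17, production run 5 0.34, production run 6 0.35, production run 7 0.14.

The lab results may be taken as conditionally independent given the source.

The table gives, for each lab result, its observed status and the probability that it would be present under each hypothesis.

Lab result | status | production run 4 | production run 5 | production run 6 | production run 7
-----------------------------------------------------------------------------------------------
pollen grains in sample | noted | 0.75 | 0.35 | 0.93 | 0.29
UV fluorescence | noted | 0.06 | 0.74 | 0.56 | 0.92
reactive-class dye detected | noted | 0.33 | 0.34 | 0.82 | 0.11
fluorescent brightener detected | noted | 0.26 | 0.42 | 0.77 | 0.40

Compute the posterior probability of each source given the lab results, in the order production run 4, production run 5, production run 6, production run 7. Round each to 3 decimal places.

For each hypothesis, the unnormalized posterior weight is prior × product of the lab result likelihoods:
  production run 4: 0.17 × 0.75 × 0.06 × 0.33 × 0.26 = 0.00065637
  production run 5: 0.34 × 0.35 × 0.74 × 0.34 × 0.42 = 0.012575
  production run 6: 0.35 × 0.93 × 0.56 × 0.82 × 0.77 = 0.11509
  production run 7: 0.14 × 0.29 × 0.92 × 0.11 × 0.40 = 0.0016435
The unnormalized weights sum to 0.12997.
P(production run 4 | evidence) = 0.00065637 / 0.12997 ≈ 0.005
P(production run 5 | evidence) = 0.012575 / 0.12997 ≈ 0.097
P(production run 6 | evidence) = 0.11509 / 0.12997 ≈ 0.886
P(production run 7 | evidence) = 0.0016435 / 0.12997 ≈ 0.013

0.005, 0.097, 0.886, 0.013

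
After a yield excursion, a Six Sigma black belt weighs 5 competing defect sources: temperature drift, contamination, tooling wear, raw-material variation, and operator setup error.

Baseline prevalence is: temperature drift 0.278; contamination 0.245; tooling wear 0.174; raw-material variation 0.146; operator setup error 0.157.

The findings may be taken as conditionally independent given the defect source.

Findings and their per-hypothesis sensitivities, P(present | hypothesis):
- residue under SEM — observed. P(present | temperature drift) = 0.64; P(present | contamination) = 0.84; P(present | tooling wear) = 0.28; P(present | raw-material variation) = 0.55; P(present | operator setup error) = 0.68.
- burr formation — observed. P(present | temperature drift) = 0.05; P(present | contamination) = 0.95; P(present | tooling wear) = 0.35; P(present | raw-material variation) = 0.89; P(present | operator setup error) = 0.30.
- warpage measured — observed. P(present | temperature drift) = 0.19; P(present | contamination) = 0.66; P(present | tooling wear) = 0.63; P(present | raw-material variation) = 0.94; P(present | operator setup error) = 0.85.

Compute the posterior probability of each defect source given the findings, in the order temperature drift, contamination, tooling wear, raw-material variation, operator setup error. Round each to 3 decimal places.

0.007, 0.547, 0.046, 0.285, 0.115

By Bayes' rule with conditional independence, the unnormalized weight for each hypothesis is prior × ∏ likelihoods:
  temperature drift: 0.278 × 0.64 × 0.05 × 0.19 = 0.0016902
  contamination: 0.245 × 0.84 × 0.95 × 0.66 = 0.12904
  tooling wear: 0.174 × 0.28 × 0.35 × 0.63 = 0.010743
  raw-material variation: 0.146 × 0.55 × 0.89 × 0.94 = 0.067179
  operator setup error: 0.157 × 0.68 × 0.30 × 0.85 = 0.027224
Marginal likelihood of the evidence = 0.23587.
P(temperature drift | evidence) = 0.0016902 / 0.23587 ≈ 0.007
P(contamination | evidence) = 0.12904 / 0.23587 ≈ 0.547
P(tooling wear | evidence) = 0.010743 / 0.23587 ≈ 0.046
P(raw-material variation | evidence) = 0.067179 / 0.23587 ≈ 0.285
P(operator setup error | evidence) = 0.027224 / 0.23587 ≈ 0.115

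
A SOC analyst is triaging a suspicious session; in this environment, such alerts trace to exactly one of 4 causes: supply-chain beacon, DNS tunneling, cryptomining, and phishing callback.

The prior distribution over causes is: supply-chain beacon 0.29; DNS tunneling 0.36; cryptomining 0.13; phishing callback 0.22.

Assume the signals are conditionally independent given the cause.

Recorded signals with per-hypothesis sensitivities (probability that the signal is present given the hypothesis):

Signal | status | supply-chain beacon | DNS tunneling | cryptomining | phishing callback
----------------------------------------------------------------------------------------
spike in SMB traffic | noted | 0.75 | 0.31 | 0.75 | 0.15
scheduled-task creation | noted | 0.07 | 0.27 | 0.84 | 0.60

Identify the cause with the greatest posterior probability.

By Bayes' rule with conditional independence, the unnormalized weight for each hypothesis is prior × ∏ likelihoods:
  supply-chain beacon: 0.29 × 0.75 × 0.07 = 0.015225
  DNS tunneling: 0.36 × 0.31 × 0.27 = 0.030132
  cryptomining: 0.13 × 0.75 × 0.84 = 0.0819
  phishing callback: 0.22 × 0.15 × 0.60 = 0.0198
The unnormalized weights sum to 0.14706.
P(supply-chain beacon | evidence) ≈ 0.015225 / 0.14706 ≈ 0.104
P(DNS tunneling | evidence) ≈ 0.030132 / 0.14706 ≈ 0.205
P(cryptomining | evidence) ≈ 0.0819 / 0.14706 ≈ 0.557
P(phishing callback | evidence) ≈ 0.0198 / 0.14706 ≈ 0.135
The largest is 0.557, so cryptomining is most probable.

cryptomining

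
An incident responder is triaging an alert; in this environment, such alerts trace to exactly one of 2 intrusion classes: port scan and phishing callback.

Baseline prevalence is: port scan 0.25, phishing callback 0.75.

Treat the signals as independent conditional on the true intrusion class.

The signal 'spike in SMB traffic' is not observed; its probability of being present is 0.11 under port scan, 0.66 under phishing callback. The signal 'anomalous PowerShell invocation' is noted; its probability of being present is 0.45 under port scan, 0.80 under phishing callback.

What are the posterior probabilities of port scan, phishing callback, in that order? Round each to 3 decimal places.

0.329, 0.671

Multiply each prior by the joint likelihood of the signal pattern (using 1 − P(present | H) for each absent signal):
  port scan: 0.25 × (1 − 0.11) × 0.45 = 0.10013
  phishing callback: 0.75 × (1 − 0.66) × 0.80 = 0.204
Marginal likelihood of the evidence = 0.30413.
P(port scan | evidence) = 0.10013 / 0.30413 ≈ 0.329
P(phishing callback | evidence) = 0.204 / 0.30413 ≈ 0.671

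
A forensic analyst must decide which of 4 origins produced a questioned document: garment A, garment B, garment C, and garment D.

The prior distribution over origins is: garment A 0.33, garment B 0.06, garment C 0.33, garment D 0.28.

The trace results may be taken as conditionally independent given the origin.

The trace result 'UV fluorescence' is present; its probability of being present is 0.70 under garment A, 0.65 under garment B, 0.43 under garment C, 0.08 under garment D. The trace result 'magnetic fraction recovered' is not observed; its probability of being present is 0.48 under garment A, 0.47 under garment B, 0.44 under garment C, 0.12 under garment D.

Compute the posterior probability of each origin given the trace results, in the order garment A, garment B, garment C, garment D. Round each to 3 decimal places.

0.501, 0.086, 0.331, 0.082

Multiply each prior by the joint likelihood of the trace result pattern (using 1 − P(present | H) for each absent trace result):
  garment A: 0.33 × 0.70 × (1 − 0.48) = 0.12012
  garment B: 0.06 × 0.65 × (1 − 0.47) = 0.02067
  garment C: 0.33 × 0.43 × (1 − 0.44) = 0.079464
  garment D: 0.28 × 0.08 × (1 − 0.12) = 0.019712
Marginal likelihood of the evidence = 0.23997.
P(garment A | evidence) = 0.12012 / 0.23997 ≈ 0.501
P(garment B | evidence) = 0.02067 / 0.23997 ≈ 0.086
P(garment C | evidence) = 0.079464 / 0.23997 ≈ 0.331
P(garment D | evidence) = 0.019712 / 0.23997 ≈ 0.082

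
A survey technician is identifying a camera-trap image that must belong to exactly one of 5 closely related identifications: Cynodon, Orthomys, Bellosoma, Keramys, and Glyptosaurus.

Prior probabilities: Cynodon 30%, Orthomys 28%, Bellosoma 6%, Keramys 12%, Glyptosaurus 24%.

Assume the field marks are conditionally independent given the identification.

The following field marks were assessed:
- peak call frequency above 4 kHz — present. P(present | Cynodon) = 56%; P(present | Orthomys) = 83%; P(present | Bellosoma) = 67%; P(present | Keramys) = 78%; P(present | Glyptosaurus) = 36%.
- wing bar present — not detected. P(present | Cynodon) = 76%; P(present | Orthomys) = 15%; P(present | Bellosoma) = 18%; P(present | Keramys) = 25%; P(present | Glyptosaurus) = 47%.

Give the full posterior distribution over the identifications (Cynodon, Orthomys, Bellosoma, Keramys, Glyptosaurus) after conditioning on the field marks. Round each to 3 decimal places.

0.104, 0.511, 0.085, 0.181, 0.118

By Bayes' rule with conditional independence, the unnormalized weight for each hypothesis is prior × ∏ likelihoods (using 1 − P(present | H) for each absent field mark):
  Cynodon: 0.30 × 0.56 × (1 − 0.76) = 0.04032
  Orthomys: 0.28 × 0.83 × (1 − 0.15) = 0.19754
  Bellosoma: 0.06 × 0.67 × (1 − 0.18) = 0.032964
  Keramys: 0.12 × 0.78 × (1 − 0.25) = 0.0702
  Glyptosaurus: 0.24 × 0.36 × (1 − 0.47) = 0.045792
The unnormalized weights sum to 0.38682.
P(Cynodon | evidence) = 0.04032 / 0.38682 ≈ 0.104
P(Orthomys | evidence) = 0.19754 / 0.38682 ≈ 0.511
P(Bellosoma | evidence) = 0.032964 / 0.38682 ≈ 0.085
P(Keramys | evidence) = 0.0702 / 0.38682 ≈ 0.181
P(Glyptosaurus | evidence) = 0.045792 / 0.38682 ≈ 0.118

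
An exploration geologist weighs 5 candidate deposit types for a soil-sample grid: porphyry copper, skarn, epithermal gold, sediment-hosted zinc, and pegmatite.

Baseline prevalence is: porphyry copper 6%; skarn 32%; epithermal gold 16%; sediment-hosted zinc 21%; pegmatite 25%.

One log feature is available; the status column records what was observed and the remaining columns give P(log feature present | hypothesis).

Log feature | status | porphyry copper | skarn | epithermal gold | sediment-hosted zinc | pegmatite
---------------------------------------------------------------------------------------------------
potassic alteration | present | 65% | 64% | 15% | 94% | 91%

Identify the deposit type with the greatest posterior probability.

pegmatite

For each hypothesis, the unnormalized posterior weight is prior × likelihood:
  porphyry copper: 0.06 × 0.65 = 0.039
  skarn: 0.32 × 0.64 = 0.2048
  epithermal gold: 0.16 × 0.15 = 0.024
  sediment-hosted zinc: 0.21 × 0.94 = 0.1974
  pegmatite: 0.25 × 0.91 = 0.2275
Marginal likelihood of the evidence = 0.6927.
P(porphyry copper | evidence) ≈ 0.039 / 0.6927 ≈ 0.056
P(skarn | evidence) ≈ 0.2048 / 0.6927 ≈ 0.296
P(epithermal gold | evidence) ≈ 0.024 / 0.6927 ≈ 0.035
P(sediment-hosted zinc | evidence) ≈ 0.1974 / 0.6927 ≈ 0.285
P(pegmatite | evidence) ≈ 0.2275 / 0.6927 ≈ 0.328
The largest is 0.328, so pegmatite is most probable.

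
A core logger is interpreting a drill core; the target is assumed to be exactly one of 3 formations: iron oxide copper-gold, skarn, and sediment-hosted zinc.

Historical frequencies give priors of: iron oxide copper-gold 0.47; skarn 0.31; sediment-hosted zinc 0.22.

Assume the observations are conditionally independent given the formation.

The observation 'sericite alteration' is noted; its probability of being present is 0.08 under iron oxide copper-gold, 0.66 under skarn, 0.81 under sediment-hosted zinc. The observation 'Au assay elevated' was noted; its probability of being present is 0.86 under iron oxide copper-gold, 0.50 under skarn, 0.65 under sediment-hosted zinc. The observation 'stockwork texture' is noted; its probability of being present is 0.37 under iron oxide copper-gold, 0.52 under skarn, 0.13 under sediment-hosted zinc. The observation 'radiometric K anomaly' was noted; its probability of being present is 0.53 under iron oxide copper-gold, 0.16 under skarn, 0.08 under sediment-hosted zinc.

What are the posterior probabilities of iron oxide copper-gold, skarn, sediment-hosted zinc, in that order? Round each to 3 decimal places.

0.395, 0.530, 0.075

Multiply each prior by the joint likelihood of the evidence pattern:
  iron oxide copper-gold: 0.47 × 0.08 × 0.86 × 0.37 × 0.53 = 0.0063411
  skarn: 0.31 × 0.66 × 0.50 × 0.52 × 0.16 = 0.0085114
  sediment-hosted zinc: 0.22 × 0.81 × 0.65 × 0.13 × 0.08 = 0.0012046
Normalizing constant Z = 0.0063411 + 0.0085114 + 0.0012046 = 0.016057.
P(iron oxide copper-gold | evidence) = 0.0063411 / 0.016057 ≈ 0.395
P(skarn | evidence) = 0.0085114 / 0.016057 ≈ 0.530
P(sediment-hosted zinc | evidence) = 0.0012046 / 0.016057 ≈ 0.075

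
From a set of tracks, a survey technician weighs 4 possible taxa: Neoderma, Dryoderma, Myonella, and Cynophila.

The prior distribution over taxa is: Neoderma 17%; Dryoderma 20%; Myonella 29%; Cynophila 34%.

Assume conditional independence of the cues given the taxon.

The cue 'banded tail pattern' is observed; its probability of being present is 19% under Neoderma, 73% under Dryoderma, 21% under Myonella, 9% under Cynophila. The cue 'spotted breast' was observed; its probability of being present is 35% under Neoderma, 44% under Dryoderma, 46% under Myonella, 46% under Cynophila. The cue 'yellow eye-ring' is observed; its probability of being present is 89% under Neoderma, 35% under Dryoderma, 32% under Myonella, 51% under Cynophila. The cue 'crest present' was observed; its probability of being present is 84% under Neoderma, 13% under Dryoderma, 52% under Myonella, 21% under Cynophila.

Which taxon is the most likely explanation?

For each hypothesis, the unnormalized posterior weight is prior × product of the cue likelihoods:
  Neoderma: 0.17 × 0.19 × 0.35 × 0.89 × 0.84 = 0.0084516
  Dryoderma: 0.20 × 0.73 × 0.44 × 0.35 × 0.13 = 0.0029229
  Myonella: 0.29 × 0.21 × 0.46 × 0.32 × 0.52 = 0.0046615
  Cynophila: 0.34 × 0.09 × 0.46 × 0.51 × 0.21 = 0.0015075
Marginal likelihood of the evidence = 0.017544.
P(Neoderma | evidence) ≈ 0.0084516 / 0.017544 ≈ 0.482
P(Dryoderma | evidence) ≈ 0.0029229 / 0.017544 ≈ 0.167
P(Myonella | evidence) ≈ 0.0046615 / 0.017544 ≈ 0.266
P(Cynophila | evidence) ≈ 0.0015075 / 0.017544 ≈ 0.086
The largest is 0.482, so Neoderma is most probable.

Neoderma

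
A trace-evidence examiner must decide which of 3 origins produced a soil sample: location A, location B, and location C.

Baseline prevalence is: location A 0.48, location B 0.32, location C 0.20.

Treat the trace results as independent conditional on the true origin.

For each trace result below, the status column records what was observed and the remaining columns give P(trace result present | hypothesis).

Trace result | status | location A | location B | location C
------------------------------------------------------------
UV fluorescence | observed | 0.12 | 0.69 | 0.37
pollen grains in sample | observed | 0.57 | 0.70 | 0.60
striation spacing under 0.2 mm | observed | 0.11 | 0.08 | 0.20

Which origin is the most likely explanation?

For each hypothesis, the unnormalized posterior weight is prior × product of the trace result likelihoods:
  location A: 0.48 × 0.12 × 0.57 × 0.11 = 0.0036115
  location B: 0.32 × 0.69 × 0.70 × 0.08 = 0.012365
  location C: 0.20 × 0.37 × 0.60 × 0.20 = 0.00888
Normalizing constant Z = 0.0036115 + 0.012365 + 0.00888 = 0.024856.
P(location A | evidence) ≈ 0.0036115 / 0.024856 ≈ 0.145
P(location B | evidence) ≈ 0.012365 / 0.024856 ≈ 0.497
P(location C | evidence) ≈ 0.00888 / 0.024856 ≈ 0.357
The largest is 0.497, so location B is most probable.

location B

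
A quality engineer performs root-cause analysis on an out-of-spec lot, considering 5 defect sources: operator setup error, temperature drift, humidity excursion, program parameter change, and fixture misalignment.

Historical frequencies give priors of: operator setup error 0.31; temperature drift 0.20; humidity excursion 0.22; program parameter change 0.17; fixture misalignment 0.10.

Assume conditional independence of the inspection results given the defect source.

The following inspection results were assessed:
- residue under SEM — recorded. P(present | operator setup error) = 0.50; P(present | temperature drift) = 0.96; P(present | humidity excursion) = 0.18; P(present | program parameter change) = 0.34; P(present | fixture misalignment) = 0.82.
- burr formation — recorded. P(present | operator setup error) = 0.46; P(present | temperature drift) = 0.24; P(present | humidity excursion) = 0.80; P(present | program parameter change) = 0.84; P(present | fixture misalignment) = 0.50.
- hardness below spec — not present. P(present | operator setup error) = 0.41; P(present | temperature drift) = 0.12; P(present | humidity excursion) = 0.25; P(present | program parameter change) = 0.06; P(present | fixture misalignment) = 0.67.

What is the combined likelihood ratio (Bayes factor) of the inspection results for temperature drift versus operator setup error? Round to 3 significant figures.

1.49

Joint likelihood of the inspection result pattern under each hypothesis (using 1 − P(present | H) for each absent inspection result):
  temperature drift: 0.96 × 0.24 × (1 − 0.12) = 0.20275
  operator setup error: 0.50 × 0.46 × (1 − 0.41) = 0.1357
Bayes factor = 0.20275 / 0.1357 ≈ 1.49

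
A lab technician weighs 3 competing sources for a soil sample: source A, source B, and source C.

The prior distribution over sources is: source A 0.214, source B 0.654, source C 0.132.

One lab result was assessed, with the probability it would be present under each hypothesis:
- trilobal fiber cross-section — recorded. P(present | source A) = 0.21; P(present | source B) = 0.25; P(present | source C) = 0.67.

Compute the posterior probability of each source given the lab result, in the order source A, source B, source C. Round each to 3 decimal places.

For each hypothesis, the unnormalized posterior weight is prior × likelihood:
  source A: 0.214 × 0.21 = 0.04494
  source B: 0.654 × 0.25 = 0.1635
  source C: 0.132 × 0.67 = 0.08844
Normalizing constant Z = 0.04494 + 0.1635 + 0.08844 = 0.29688.
P(source A | evidence) = 0.04494 / 0.29688 ≈ 0.151
P(source B | evidence) = 0.1635 / 0.29688 ≈ 0.551
P(source C | evidence) = 0.08844 / 0.29688 ≈ 0.298

0.151, 0.551, 0.298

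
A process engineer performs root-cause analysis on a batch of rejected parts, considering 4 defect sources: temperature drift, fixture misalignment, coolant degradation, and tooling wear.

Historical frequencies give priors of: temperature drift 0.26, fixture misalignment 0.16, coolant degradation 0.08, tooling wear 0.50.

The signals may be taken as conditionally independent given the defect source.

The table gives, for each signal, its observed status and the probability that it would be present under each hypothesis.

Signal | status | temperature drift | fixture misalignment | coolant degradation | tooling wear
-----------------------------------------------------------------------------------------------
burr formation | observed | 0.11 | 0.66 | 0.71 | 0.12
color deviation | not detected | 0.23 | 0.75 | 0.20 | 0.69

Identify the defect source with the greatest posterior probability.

Multiply each prior by the joint likelihood of the signal pattern (using 1 − P(present | H) for each absent signal):
  temperature drift: 0.26 × 0.11 × (1 − 0.23) = 0.022022
  fixture misalignment: 0.16 × 0.66 × (1 − 0.75) = 0.0264
  coolant degradation: 0.08 × 0.71 × (1 − 0.20) = 0.04544
  tooling wear: 0.50 × 0.12 × (1 − 0.69) = 0.0186
Marginal likelihood of the evidence = 0.11246.
P(temperature drift | evidence) ≈ 0.022022 / 0.11246 ≈ 0.196
P(fixture misalignment | evidence) ≈ 0.0264 / 0.11246 ≈ 0.235
P(coolant degradation | evidence) ≈ 0.04544 / 0.11246 ≈ 0.404
P(tooling wear | evidence) ≈ 0.0186 / 0.11246 ≈ 0.165
The largest is 0.404, so coolant degradation is most probable.

coolant degradation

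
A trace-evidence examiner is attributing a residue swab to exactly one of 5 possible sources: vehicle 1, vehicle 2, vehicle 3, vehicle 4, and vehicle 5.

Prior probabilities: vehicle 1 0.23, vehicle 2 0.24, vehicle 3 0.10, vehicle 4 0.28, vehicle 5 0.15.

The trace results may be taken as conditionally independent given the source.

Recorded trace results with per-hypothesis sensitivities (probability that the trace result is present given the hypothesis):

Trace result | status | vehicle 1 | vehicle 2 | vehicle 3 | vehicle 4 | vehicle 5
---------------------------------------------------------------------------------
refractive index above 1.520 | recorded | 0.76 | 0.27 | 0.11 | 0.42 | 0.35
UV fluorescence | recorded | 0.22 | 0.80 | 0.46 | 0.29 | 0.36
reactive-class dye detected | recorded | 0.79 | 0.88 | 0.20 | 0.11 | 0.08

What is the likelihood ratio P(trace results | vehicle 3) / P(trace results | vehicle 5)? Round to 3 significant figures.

1.00

Take the product of per-trace result likelihoods under each hypothesis, then divide.
  vehicle 3: 0.11 × 0.46 × 0.20 = 0.01012
  vehicle 5: 0.35 × 0.36 × 0.08 = 0.01008
Bayes factor = 0.01012 / 0.01008 ≈ 1.00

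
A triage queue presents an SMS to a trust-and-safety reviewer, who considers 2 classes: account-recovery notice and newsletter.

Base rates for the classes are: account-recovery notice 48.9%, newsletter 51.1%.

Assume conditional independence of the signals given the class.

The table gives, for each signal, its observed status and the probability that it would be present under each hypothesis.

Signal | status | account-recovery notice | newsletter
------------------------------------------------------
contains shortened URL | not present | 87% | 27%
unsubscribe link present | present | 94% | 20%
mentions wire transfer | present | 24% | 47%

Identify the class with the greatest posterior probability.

newsletter

Multiply each prior by the joint likelihood of the signal pattern (using 1 − P(present | H) for each absent signal):
  account-recovery notice: 0.489 × (1 − 0.87) × 0.94 × 0.24 = 0.014341
  newsletter: 0.511 × (1 − 0.27) × 0.20 × 0.47 = 0.035065
Marginal likelihood of the evidence = 0.049406.
P(account-recovery notice | evidence) ≈ 0.014341 / 0.049406 ≈ 0.290
P(newsletter | evidence) ≈ 0.035065 / 0.049406 ≈ 0.710
The largest is 0.710, so newsletter is most probable.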